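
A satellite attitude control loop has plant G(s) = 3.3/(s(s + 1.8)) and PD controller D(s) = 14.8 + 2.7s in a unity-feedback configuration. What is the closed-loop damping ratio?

Forward path: (14.8 + 2.7s)·3.3/(s(s+1.8)). The closed-loop characteristic equation is s² + (1.8 + 3.3·2.7)s + 3.3·14.8 = 0.
That is s² + 10.71s + 48.84 = 0, so ω_n = 6.989 rad/s and ζ = 10.71/(2·6.989) = 0.7663.

ζ = 0.766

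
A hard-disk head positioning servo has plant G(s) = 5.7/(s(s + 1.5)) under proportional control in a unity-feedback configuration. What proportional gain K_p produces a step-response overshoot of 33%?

From %OS = 100·exp(−πζ/√(1−ζ²)) = 33%, ζ = −ln(0.33)/√(π²+ln²(0.33)) = 0.3328.
Characteristic equation s² + 1.5s + 5.7K_p = 0 gives ζ = 1.5/(2√(5.7K_p)).
Setting ζ = 0.3328: √(5.7K_p) = 1.5/(2·0.3328) = 2.254, so K_p = 5.079/5.7 = 0.891.

K_p = 0.891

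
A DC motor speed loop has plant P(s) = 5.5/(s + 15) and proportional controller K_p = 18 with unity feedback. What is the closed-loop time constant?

Closed-loop transfer function: T(s) = K_p·P(s)/(1 + K_p·P(s)) = 99/(s + 15 + 99) = 99/(s + 114).
Time constant τ = 1/114 = 0.00877 s.

τ = 0.00877 s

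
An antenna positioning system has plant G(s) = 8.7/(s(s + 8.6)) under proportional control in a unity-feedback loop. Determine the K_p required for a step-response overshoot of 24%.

From %OS = 100·exp(−πζ/√(1−ζ²)) = 24%, ζ = −ln(0.24)/√(π²+ln²(0.24)) = 0.4136.
Characteristic equation s² + 8.6s + 8.7K_p = 0 gives ζ = 8.6/(2√(8.7K_p)).
Setting ζ = 0.4136: √(8.7K_p) = 8.6/(2·0.4136) = 10.4, so K_p = 108.1/8.7 = 12.4.

K_p = 12.4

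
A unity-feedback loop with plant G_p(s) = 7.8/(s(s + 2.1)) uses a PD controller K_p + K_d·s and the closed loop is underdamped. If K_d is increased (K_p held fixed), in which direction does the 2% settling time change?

decrease

Characteristic equation s² + (2.1 + 7.8K_d)s + 7.8K_p = 0: raising K_d increases ζω_n = (2.1+7.8K_d)/2 while the loop stays underdamped, so T_s ≈ 4/(ζω_n) decreases.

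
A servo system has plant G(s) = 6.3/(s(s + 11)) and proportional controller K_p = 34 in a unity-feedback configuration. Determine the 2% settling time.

T_s ≈ 0.727 s

Closed-loop characteristic equation: s² + 11s + 214.2 = 0, so ω_n = 14.64 rad/s and ζ = 11/(2·14.64) = 0.3758.
2% settling time T_s ≈ 4/(ζω_n) = 4/5.5 = 0.727 s.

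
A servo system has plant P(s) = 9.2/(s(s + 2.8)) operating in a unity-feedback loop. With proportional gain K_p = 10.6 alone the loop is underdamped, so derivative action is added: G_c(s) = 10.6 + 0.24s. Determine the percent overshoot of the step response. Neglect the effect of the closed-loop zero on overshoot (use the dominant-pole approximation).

43.9%

Forward path: (10.6 + 0.24s)·9.2/(s(s+2.8)). The closed-loop characteristic equation is s² + (2.8 + 9.2·0.24)s + 9.2·10.6 = 0.
That is s² + 5.008s + 97.52 = 0, so ω_n = 9.875 rad/s and ζ = 5.008/(2·9.875) = 0.2536.
%OS = 100·exp(−πζ/√(1−ζ²)) = 43.9%.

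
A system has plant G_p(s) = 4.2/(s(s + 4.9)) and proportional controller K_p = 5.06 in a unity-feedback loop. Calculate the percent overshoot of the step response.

The closed-loop denominator s² + 4.9s + 21.25 gives ω_n = √21.25 = 4.61 and ζ = 4.9/(2ω_n) = 0.5315.
%OS = 100·exp(−πζ/√(1−ζ²)) = 100·exp(−π·0.5315/√0.7176) = 13.9%.

13.9%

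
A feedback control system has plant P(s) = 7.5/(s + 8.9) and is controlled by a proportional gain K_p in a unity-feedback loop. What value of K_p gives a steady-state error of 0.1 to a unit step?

The loop is type 0, so e_ss(step) = 1/(1 + K_pos) with K_pos = K_p·P(0).
P(0) = 0.8427. Require 1/(1 + K_p·0.8427) = 0.1, so 1 + 0.8427·K_p = 10.
K_p = (10 − 1)/0.8427 = 10.7.

K_p = 10.7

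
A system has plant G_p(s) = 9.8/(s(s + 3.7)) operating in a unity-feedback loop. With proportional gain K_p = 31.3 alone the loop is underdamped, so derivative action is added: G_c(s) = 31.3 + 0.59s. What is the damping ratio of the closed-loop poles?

ζ = 0.271

Forward path: (31.3 + 0.59s)·9.8/(s(s+3.7)). The closed-loop characteristic equation is s² + (3.7 + 9.8·0.59)s + 9.8·31.3 = 0.
That is s² + 9.482s + 306.7 = 0, so ω_n = 17.51 rad/s and ζ = 9.482/(2·17.51) = 0.2707.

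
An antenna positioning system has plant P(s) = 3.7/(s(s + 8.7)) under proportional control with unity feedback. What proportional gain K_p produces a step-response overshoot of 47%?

K_p = 93.7

From %OS = 100·exp(−πζ/√(1−ζ²)) = 47%, ζ = −ln(0.47)/√(π²+ln²(0.47)) = 0.2337.
Characteristic equation s² + 8.7s + 3.7K_p = 0 gives ζ = 8.7/(2√(3.7K_p)).
Setting ζ = 0.2337: √(3.7K_p) = 8.7/(2·0.2337) = 18.62, so K_p = 346.5/3.7 = 93.7.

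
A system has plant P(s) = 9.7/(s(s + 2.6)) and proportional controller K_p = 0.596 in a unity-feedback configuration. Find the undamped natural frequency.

The closed-loop denominator is s(s+2.6) + 0.596·9.7 = s² + 2.6s + 5.781.
So ω_n² = 5.781 ⇒ ω_n = 2.404 rad/s, and ζ = 2.6/(2ω_n) = 0.541.

ω_n = 2.4 rad/s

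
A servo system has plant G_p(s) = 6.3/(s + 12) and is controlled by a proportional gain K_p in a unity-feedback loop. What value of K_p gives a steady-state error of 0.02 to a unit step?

The loop is type 0, so e_ss(step) = 1/(1 + K_pos) with K_pos = K_p·G_p(0).
G_p(0) = 0.525. Require 1/(1 + K_p·0.525) = 0.02, so 1 + 0.525·K_p = 50.
K_p = (50 − 1)/0.525 = 93.3.

K_p = 93.3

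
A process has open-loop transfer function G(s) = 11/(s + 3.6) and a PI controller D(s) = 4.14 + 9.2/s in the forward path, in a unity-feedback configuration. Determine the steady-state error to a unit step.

0

The open loop D(s)G(s) has a pole at the origin (type 1), so the static position error constant is infinite and e_ss = 1/(1+∞) = 0.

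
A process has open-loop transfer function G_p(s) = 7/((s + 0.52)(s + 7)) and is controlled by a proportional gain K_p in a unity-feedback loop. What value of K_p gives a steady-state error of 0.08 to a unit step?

Steady-state error for a unit step on this type-0 loop is 1/(1 + K_p·G_p(0)).
G_p(0) = 1.923. Require 1/(1 + K_p·1.923) = 0.08, so 1 + 1.923·K_p = 12.5.
K_p = (12.5 − 1)/1.923 = 5.98.

K_p = 5.98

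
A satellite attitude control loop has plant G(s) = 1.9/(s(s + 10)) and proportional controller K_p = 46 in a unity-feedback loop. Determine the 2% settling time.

T_s ≈ 0.8 s

The closed-loop denominator s² + 10s + 87.4 gives ω_n = √87.4 = 9.349 and ζ = 10/(2ω_n) = 0.5348.
2% settling time T_s ≈ 4/(ζω_n) = 4/5 = 0.8 s.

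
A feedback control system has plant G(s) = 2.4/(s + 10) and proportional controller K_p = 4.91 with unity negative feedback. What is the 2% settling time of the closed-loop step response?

Closed-loop transfer function: T(s) = K_p·G(s)/(1 + K_p·G(s)) = 11.78/(s + 10 + 11.78) = 11.78/(s + 21.78).
Time constant τ = 1/21.78 = 0.04591 s, so the 2% settling time is about 4τ = 0.184 s.

T_s ≈ 0.184 s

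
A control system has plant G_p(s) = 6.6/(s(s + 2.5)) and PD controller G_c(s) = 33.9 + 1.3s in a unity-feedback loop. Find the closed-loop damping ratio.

Forward path: (33.9 + 1.3s)·6.6/(s(s+2.5)). The closed-loop characteristic equation is s² + (2.5 + 6.6·1.3)s + 6.6·33.9 = 0.
That is s² + 11.08s + 223.7 = 0, so ω_n = 14.96 rad/s and ζ = 11.08/(2·14.96) = 0.3704.

ζ = 0.37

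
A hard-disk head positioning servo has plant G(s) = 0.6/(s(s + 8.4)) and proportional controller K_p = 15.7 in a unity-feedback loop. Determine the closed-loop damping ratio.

ζ = 1.37

1 + K_p·G(s) = 0 gives s² + 8.4s + 9.42 = 0.
Matching s² + 2ζω_n s + ω_n²: ω_n = √9.42 = 3.069 rad/s and 2ζω_n = 8.4, so ζ = 8.4/(2·3.069) = 1.37.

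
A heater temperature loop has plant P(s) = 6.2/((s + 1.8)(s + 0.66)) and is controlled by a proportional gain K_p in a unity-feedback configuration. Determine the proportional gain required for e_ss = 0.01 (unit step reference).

K_p = 19

The loop is type 0, so e_ss(step) = 1/(1 + K_pos) with K_pos = K_p·P(0).
P(0) = 5.219. Require 1/(1 + K_p·5.219) = 0.01, so 1 + 5.219·K_p = 100.
K_p = (100 − 1)/5.219 = 19.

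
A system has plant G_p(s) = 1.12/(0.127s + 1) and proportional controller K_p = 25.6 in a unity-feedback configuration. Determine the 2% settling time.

Closed loop: T(s) = K_p·G_p/(1+K_p·G_p) = 28.67/(0.127s + 1 + 28.67), with pole at s = −(1 + 28.67)/0.127 = −233.6.
τ = 1/233.6 = 0.00428 s, so 2% settling time ≈ 4τ = 0.0171 s.

T_s ≈ 0.0171 s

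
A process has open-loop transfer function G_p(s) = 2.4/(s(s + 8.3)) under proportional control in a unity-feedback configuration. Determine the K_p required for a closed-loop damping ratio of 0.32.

Closed-loop characteristic equation: s² + 8.3s + K_p·2.4 = 0.
So ω_n = √(2.4K_p) and 2ζω_n = 8.3, giving ζ = 8.3/(2√(2.4K_p)).
Setting ζ = 0.32: √(2.4K_p) = 8.3/(2·0.32) = 12.97, so K_p = 168.2/2.4 = 70.1.

K_p = 70.1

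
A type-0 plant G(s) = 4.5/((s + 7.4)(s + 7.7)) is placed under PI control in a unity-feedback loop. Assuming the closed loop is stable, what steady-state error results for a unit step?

The PI controller's integrator makes the forward path type 1, so e_ss to a step is zero.

0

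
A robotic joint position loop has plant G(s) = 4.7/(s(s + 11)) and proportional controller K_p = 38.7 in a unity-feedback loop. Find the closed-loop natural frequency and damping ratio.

The closed-loop denominator is s(s+11) + 38.7·4.7 = s² + 11s + 181.9.
So ω_n² = 181.9 ⇒ ω_n = 13.49 rad/s, and ζ = 11/(2ω_n) = 0.408.

ω_n = 13.5 rad/s, ζ = 0.408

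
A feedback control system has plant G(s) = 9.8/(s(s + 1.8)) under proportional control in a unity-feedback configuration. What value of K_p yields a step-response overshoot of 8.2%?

From %OS = 100·exp(−πζ/√(1−ζ²)) = 8.2%, ζ = −ln(0.082)/√(π²+ln²(0.082)) = 0.6228.
Characteristic equation s² + 1.8s + 9.8K_p = 0 gives ζ = 1.8/(2√(9.8K_p)).
Setting ζ = 0.6228: √(9.8K_p) = 1.8/(2·0.6228) = 1.445, so K_p = 2.088/9.8 = 0.213.

K_p = 0.213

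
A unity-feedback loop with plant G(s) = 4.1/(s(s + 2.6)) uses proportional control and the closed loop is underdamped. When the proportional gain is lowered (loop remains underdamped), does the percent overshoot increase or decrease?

decrease

ζ = 2.6/(2√(4.1K_p)) rises as K_p falls; higher damping means less overshoot.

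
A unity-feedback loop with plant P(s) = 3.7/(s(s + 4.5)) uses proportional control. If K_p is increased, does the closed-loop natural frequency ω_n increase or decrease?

ω_n = √(3.7·K_p), which grows with K_p.

increase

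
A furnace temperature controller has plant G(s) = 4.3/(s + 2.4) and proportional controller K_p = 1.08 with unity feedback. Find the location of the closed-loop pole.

Closed-loop transfer function: T(s) = K_p·G(s)/(1 + K_p·G(s)) = 4.644/(s + 2.4 + 4.644) = 4.644/(s + 7.044).
The closed-loop pole is at s = −7.044.

s = -7.044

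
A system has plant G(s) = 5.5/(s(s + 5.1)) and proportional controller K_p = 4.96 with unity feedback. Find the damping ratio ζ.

ζ = 0.488

The closed-loop denominator is s(s+5.1) + 4.96·5.5 = s² + 5.1s + 27.28.
So ω_n² = 27.28 ⇒ ω_n = 5.223 rad/s, and ζ = 5.1/(2ω_n) = 0.488.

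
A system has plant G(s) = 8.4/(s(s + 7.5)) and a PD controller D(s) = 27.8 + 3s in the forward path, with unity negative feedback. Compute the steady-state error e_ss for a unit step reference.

The open loop D(s)G(s) has a pole at the origin (type 1), so the static position error constant is infinite and e_ss = 1/(1+∞) = 0.

0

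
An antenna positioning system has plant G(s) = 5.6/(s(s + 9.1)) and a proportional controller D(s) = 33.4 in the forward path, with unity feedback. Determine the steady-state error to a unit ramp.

The loop has one pole at the origin (type 1). Velocity error constant K_v = lim_{s→0} s·D(s)G(s) = 33.4·5.6/9.1 = 20.55.
Steady-state error to a unit ramp: e_ss = 1/K_v = 0.0487.

0.0487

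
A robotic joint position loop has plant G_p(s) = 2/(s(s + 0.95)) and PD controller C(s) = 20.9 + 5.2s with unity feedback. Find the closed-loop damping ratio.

ζ = 0.878

Forward path: (20.9 + 5.2s)·2/(s(s+0.95)). The closed-loop characteristic equation is s² + (0.95 + 2·5.2)s + 2·20.9 = 0.
That is s² + 11.35s + 41.8 = 0, so ω_n = 6.465 rad/s and ζ = 11.35/(2·6.465) = 0.8778.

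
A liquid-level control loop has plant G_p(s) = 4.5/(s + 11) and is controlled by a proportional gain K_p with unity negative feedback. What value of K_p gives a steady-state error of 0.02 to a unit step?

For a type-0 loop with proportional control, e_ss = 1/(1 + K_p·G_p(0)).
G_p(0) = 0.4091. Require 1/(1 + K_p·0.4091) = 0.02, so 1 + 0.4091·K_p = 50.
K_p = (50 − 1)/0.4091 = 120.

K_p = 120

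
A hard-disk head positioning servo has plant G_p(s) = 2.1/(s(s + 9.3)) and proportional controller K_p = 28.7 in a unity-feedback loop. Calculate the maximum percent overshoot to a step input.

9.54%

Closed-loop characteristic equation: s² + 9.3s + 60.27 = 0, so ω_n = 7.763 rad/s and ζ = 9.3/(2·7.763) = 0.599.
%OS = 100·exp(−πζ/√(1−ζ²)) = 100·exp(−π·0.599/√0.6412) = 9.54%.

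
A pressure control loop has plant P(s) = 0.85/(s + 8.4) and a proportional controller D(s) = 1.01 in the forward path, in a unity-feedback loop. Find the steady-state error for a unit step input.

0.907

The loop is type 0. Static position error constant K_pos = D(0)·P(0) = 1.01·0.1012 = 0.1022.
Steady-state error to a unit step: e_ss = 1/(1+K_pos) = 1/1.102 = 0.907.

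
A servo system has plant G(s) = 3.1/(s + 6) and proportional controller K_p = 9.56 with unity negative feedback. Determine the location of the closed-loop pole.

Closed-loop transfer function: T(s) = K_p·G(s)/(1 + K_p·G(s)) = 29.64/(s + 6 + 29.64) = 29.64/(s + 35.64).
The closed-loop pole is at s = −35.64.

s = -35.64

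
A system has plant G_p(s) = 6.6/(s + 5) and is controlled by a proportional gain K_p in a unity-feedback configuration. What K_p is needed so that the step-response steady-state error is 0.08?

The loop is type 0, so e_ss(step) = 1/(1 + K_pos) with K_pos = K_p·G_p(0).
G_p(0) = 1.32. Require 1/(1 + K_p·1.32) = 0.08, so 1 + 1.32·K_p = 12.5.
K_p = (12.5 − 1)/1.32 = 8.71.

K_p = 8.71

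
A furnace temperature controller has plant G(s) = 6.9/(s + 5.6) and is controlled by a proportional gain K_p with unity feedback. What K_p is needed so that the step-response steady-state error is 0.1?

Steady-state error for a unit step on this type-0 loop is 1/(1 + K_p·G(0)).
G(0) = 1.232. Require 1/(1 + K_p·1.232) = 0.1, so 1 + 1.232·K_p = 10.
K_p = (10 − 1)/1.232 = 7.3.

K_p = 7.3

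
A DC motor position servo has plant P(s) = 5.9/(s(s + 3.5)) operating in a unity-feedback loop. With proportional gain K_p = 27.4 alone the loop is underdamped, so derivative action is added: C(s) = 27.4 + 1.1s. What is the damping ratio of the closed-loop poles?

ζ = 0.393

Forward path: (27.4 + 1.1s)·5.9/(s(s+3.5)). The closed-loop characteristic equation is s² + (3.5 + 5.9·1.1)s + 5.9·27.4 = 0.
That is s² + 9.99s + 161.7 = 0, so ω_n = 12.71 rad/s and ζ = 9.99/(2·12.71) = 0.3929.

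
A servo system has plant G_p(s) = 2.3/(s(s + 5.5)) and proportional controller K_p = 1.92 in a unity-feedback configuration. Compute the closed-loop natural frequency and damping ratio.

ω_n = 2.1 rad/s, ζ = 1.31

With unity feedback the closed-loop characteristic equation is s² + 5.5s + 1.92·2.3 = s² + 5.5s + 4.416 = 0.
Matching s² + 2ζω_n s + ω_n²: ω_n = √4.416 = 2.101 rad/s and 2ζω_n = 5.5, so ζ = 5.5/(2·2.101) = 1.31.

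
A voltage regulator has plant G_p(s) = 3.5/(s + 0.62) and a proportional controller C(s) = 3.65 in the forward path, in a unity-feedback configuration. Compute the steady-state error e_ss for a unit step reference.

0.0463

The loop is type 0. Static position error constant K_pos = C(0)·G_p(0) = 3.65·5.645 = 20.6.
Steady-state error to a unit step: e_ss = 1/(1+K_pos) = 1/21.6 = 0.0463.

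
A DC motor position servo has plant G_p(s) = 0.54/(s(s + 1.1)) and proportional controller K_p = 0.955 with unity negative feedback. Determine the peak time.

T_p = 6.8 s

The closed-loop denominator s² + 1.1s + 0.5157 gives ω_n = √0.5157 = 0.7181 and ζ = 1.1/(2ω_n) = 0.7659.
Damped frequency ω_d = ω_n√(1−ζ²) = 0.4617 rad/s, so peak time T_p = π/ω_d = 6.8 s.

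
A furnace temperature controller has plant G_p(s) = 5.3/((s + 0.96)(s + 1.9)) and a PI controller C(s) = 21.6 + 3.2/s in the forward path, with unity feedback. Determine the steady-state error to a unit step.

0

The open loop C(s)G_p(s) has a pole at the origin (type 1), so the static position error constant is infinite and e_ss = 1/(1+∞) = 0.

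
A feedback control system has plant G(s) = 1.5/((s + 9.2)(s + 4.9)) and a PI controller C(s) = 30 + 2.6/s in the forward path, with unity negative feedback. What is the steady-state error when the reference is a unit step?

0

The open loop C(s)G(s) has a pole at the origin (type 1), so the static position error constant is infinite and e_ss = 1/(1+∞) = 0.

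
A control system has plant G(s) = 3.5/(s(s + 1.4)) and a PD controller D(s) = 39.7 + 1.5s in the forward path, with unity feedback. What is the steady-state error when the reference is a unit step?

The open loop D(s)G(s) has a pole at the origin (type 1), so the static position error constant is infinite and e_ss = 1/(1+∞) = 0.

0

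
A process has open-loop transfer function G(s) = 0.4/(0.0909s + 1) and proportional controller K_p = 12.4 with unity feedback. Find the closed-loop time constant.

Closed loop: T(s) = K_p·G/(1+K_p·G) = 4.96/(0.0909s + 1 + 4.96), with pole at s = −(1 + 4.96)/0.0909 = −65.57.
Closed-loop time constant τ = 1/65.57 = 0.0153 s.

τ = 0.0153 s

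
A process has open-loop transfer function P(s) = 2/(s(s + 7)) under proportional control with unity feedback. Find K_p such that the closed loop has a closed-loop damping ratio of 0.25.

K_p = 98

Closed-loop characteristic equation: s² + 7s + K_p·2 = 0.
So ω_n = √(2K_p) and 2ζω_n = 7, giving ζ = 7/(2√(2K_p)).
Setting ζ = 0.25: √(2K_p) = 7/(2·0.25) = 14, so K_p = 196/2 = 98.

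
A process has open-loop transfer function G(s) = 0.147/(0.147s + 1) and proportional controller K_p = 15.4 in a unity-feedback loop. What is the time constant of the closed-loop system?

Closed loop: T(s) = K_p·G/(1+K_p·G) = 2.264/(0.147s + 1 + 2.264), with pole at s = −(1 + 2.264)/0.147 = −22.2.
Closed-loop time constant τ = 1/22.2 = 0.045 s.

τ = 0.045 s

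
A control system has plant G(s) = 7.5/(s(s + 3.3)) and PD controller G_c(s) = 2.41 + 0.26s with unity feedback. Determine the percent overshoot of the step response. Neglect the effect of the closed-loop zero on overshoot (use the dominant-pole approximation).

8.49%

Forward path: (2.41 + 0.26s)·7.5/(s(s+3.3)). The closed-loop characteristic equation is s² + (3.3 + 7.5·0.26)s + 7.5·2.41 = 0.
That is s² + 5.25s + 18.08 = 0, so ω_n = 4.251 rad/s and ζ = 5.25/(2·4.251) = 0.6174.
%OS = 100·exp(−πζ/√(1−ζ²)) = 8.49%.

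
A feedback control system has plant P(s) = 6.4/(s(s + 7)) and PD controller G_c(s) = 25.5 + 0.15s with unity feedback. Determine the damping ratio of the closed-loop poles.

Forward path: (25.5 + 0.15s)·6.4/(s(s+7)). The closed-loop characteristic equation is s² + (7 + 6.4·0.15)s + 6.4·25.5 = 0.
That is s² + 7.96s + 163.2 = 0, so ω_n = 12.77 rad/s and ζ = 7.96/(2·12.77) = 0.3115.

ζ = 0.312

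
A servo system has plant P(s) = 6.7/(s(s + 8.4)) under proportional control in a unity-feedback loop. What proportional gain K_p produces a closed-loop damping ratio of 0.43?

K_p = 14.2

Closed-loop characteristic equation: s² + 8.4s + K_p·6.7 = 0.
So ω_n = √(6.7K_p) and 2ζω_n = 8.4, giving ζ = 8.4/(2√(6.7K_p)).
Setting ζ = 0.43: √(6.7K_p) = 8.4/(2·0.43) = 9.767, so K_p = 95.4/6.7 = 14.2.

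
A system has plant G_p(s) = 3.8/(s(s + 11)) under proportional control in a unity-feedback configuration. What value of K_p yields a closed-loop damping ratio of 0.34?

K_p = 68.9

Closed-loop characteristic equation: s² + 11s + K_p·3.8 = 0.
So ω_n = √(3.8K_p) and 2ζω_n = 11, giving ζ = 11/(2√(3.8K_p)).
Setting ζ = 0.34: √(3.8K_p) = 11/(2·0.34) = 16.18, so K_p = 261.7/3.8 = 68.9.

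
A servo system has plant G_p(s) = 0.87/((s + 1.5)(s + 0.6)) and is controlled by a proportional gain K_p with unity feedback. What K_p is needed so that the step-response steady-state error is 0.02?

K_p = 50.7

The loop is type 0, so e_ss(step) = 1/(1 + K_pos) with K_pos = K_p·G_p(0).
G_p(0) = 0.9667. Require 1/(1 + K_p·0.9667) = 0.02, so 1 + 0.9667·K_p = 50.
K_p = (50 − 1)/0.9667 = 50.7.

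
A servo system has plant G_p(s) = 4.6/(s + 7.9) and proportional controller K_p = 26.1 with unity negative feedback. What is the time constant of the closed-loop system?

τ = 0.00781 s

Closed-loop transfer function: T(s) = K_p·G_p(s)/(1 + K_p·G_p(s)) = 120.1/(s + 7.9 + 120.1) = 120.1/(s + 128).
Time constant τ = 1/128 = 0.00781 s.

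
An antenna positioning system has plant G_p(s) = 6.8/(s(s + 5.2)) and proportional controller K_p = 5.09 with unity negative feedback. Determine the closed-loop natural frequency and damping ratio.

1 + K_p·G_p(s) = 0 gives s² + 5.2s + 34.61 = 0.
So ω_n² = 34.61 ⇒ ω_n = 5.883 rad/s, and ζ = 5.2/(2ω_n) = 0.442.

ω_n = 5.88 rad/s, ζ = 0.442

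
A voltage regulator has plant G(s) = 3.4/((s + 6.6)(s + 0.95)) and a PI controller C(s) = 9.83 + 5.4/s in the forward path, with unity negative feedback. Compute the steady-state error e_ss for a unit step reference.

0

The open loop C(s)G(s) has a pole at the origin (type 1), so the static position error constant is infinite and e_ss = 1/(1+∞) = 0.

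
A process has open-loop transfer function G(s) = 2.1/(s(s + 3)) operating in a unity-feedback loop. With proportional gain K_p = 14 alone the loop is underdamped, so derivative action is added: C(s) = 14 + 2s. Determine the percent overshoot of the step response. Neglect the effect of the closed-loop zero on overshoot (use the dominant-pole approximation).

6.15%

Forward path: (14 + 2s)·2.1/(s(s+3)). The closed-loop characteristic equation is s² + (3 + 2.1·2)s + 2.1·14 = 0.
That is s² + 7.2s + 29.4 = 0, so ω_n = 5.422 rad/s and ζ = 7.2/(2·5.422) = 0.6639.
%OS = 100·exp(−πζ/√(1−ζ²)) = 6.15%.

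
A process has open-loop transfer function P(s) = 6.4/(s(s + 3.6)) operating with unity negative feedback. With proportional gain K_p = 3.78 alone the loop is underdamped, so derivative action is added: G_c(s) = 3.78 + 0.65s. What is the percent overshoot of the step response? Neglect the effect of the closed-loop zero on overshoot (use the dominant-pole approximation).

Forward path: (3.78 + 0.65s)·6.4/(s(s+3.6)). The closed-loop characteristic equation is s² + (3.6 + 6.4·0.65)s + 6.4·3.78 = 0.
That is s² + 7.76s + 24.19 = 0, so ω_n = 4.919 rad/s and ζ = 7.76/(2·4.919) = 0.7889.
%OS = 100·exp(−πζ/√(1−ζ²)) = 1.77%.

1.77%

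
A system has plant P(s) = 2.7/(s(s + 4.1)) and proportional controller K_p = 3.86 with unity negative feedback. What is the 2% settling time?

T_s ≈ 1.95 s

Closed-loop characteristic equation: s² + 4.1s + 10.42 = 0, so ω_n = 3.228 rad/s and ζ = 4.1/(2·3.228) = 0.635.
2% settling time T_s ≈ 4/(ζω_n) = 4/2.05 = 1.95 s.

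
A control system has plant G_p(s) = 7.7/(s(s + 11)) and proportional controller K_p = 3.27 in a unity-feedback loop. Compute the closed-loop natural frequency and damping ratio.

With unity feedback the closed-loop characteristic equation is s² + 11s + 3.27·7.7 = s² + 11s + 25.18 = 0.
So ω_n² = 25.18 ⇒ ω_n = 5.018 rad/s, and ζ = 11/(2ω_n) = 1.1.

ω_n = 5.02 rad/s, ζ = 1.1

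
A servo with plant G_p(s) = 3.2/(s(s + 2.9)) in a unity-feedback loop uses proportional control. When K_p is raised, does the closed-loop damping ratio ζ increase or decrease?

ζ = 2.9/(2√(3.2K_p)); increasing K_p raises the denominator, so ζ falls.

decrease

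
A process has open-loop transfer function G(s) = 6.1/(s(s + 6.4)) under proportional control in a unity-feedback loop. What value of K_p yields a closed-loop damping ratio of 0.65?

Closed-loop characteristic equation: s² + 6.4s + K_p·6.1 = 0.
So ω_n = √(6.1K_p) and 2ζω_n = 6.4, giving ζ = 6.4/(2√(6.1K_p)).
Setting ζ = 0.65: √(6.1K_p) = 6.4/(2·0.65) = 4.923, so K_p = 24.24/6.1 = 3.97.

K_p = 3.97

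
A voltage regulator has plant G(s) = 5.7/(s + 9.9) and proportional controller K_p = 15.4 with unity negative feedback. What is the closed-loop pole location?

s = -97.68

Closed-loop transfer function: T(s) = K_p·G(s)/(1 + K_p·G(s)) = 87.78/(s + 9.9 + 87.78) = 87.78/(s + 97.68).
The closed-loop pole is at s = −97.68.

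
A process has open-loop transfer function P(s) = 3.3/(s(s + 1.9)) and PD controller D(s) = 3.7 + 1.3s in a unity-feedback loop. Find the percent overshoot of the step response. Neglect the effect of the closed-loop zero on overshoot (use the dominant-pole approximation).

0.249%

Forward path: (3.7 + 1.3s)·3.3/(s(s+1.9)). The closed-loop characteristic equation is s² + (1.9 + 3.3·1.3)s + 3.3·3.7 = 0.
That is s² + 6.19s + 12.21 = 0, so ω_n = 3.494 rad/s and ζ = 6.19/(2·3.494) = 0.8857.
%OS = 100·exp(−πζ/√(1−ζ²)) = 0.249%.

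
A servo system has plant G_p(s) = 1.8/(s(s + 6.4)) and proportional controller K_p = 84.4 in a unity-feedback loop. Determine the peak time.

From 1 + K_pG_p(s) = 0: s² + 6.4s + 151.9 = 0 ⇒ ω_n = 12.33, ζ = 0.2596.
Damped frequency ω_d = ω_n√(1−ζ²) = 11.9 rad/s, so peak time T_p = π/ω_d = 0.264 s.

T_p = 0.264 s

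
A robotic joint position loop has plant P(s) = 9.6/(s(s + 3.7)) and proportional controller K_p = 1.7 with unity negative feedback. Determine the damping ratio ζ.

ζ = 0.458

The closed-loop denominator is s(s+3.7) + 1.7·9.6 = s² + 3.7s + 16.32.
Matching s² + 2ζω_n s + ω_n²: ω_n = √16.32 = 4.04 rad/s and 2ζω_n = 3.7, so ζ = 3.7/(2·4.04) = 0.458.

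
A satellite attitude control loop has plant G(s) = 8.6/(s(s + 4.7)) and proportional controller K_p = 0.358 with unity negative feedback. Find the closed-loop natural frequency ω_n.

ω_n = 1.75 rad/s

1 + K_p·G(s) = 0 gives s² + 4.7s + 3.079 = 0.
So ω_n² = 3.079 ⇒ ω_n = 1.755 rad/s, and ζ = 4.7/(2ω_n) = 1.34.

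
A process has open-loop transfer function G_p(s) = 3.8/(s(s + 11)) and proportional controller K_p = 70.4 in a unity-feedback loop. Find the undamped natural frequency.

With unity feedback the closed-loop characteristic equation is s² + 11s + 70.4·3.8 = s² + 11s + 267.5 = 0.
Matching s² + 2ζω_n s + ω_n²: ω_n = √267.5 = 16.36 rad/s and 2ζω_n = 11, so ζ = 11/(2·16.36) = 0.336.

ω_n = 16.4 rad/s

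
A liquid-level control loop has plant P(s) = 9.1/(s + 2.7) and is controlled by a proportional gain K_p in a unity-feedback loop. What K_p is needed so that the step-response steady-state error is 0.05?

K_p = 5.64

The loop is type 0, so e_ss(step) = 1/(1 + K_pos) with K_pos = K_p·P(0).
P(0) = 3.37. Require 1/(1 + K_p·3.37) = 0.05, so 1 + 3.37·K_p = 20.
K_p = (20 − 1)/3.37 = 5.64.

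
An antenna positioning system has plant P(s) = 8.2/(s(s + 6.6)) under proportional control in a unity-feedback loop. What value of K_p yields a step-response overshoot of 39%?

K_p = 16.1

From %OS = 100·exp(−πζ/√(1−ζ²)) = 39%, ζ = −ln(0.39)/√(π²+ln²(0.39)) = 0.2871.
Characteristic equation s² + 6.6s + 8.2K_p = 0 gives ζ = 6.6/(2√(8.2K_p)).
Setting ζ = 0.2871: √(8.2K_p) = 6.6/(2·0.2871) = 11.49, so K_p = 132.1/8.2 = 16.1.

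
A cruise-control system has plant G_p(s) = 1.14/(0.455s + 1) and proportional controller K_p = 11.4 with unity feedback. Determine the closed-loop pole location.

Closed loop: T(s) = K_p·G_p/(1+K_p·G_p) = 13/(0.455s + 1 + 13), with pole at s = −(1 + 13)/0.455 = −30.76.

s = -30.76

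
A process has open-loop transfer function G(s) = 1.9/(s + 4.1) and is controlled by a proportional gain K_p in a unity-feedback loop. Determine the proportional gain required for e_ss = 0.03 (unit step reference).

K_p = 69.8

For a type-0 loop with proportional control, e_ss = 1/(1 + K_p·G(0)).
G(0) = 0.4634. Require 1/(1 + K_p·0.4634) = 0.03, so 1 + 0.4634·K_p = 33.33.
K_p = (33.33 − 1)/0.4634 = 69.8.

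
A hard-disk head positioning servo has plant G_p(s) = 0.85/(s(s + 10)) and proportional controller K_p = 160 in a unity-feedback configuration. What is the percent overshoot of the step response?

The closed-loop denominator s² + 10s + 136 gives ω_n = √136 = 11.66 and ζ = 10/(2ω_n) = 0.4287.
%OS = 100·exp(−πζ/√(1−ζ²)) = 100·exp(−π·0.4287/√0.8162) = 22.5%.

22.5%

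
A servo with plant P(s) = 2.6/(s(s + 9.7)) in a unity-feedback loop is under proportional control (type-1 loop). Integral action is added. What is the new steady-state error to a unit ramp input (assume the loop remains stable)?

0

The integrator raises the loop to type 2, so K_v → ∞ and e_ss to a ramp is zero.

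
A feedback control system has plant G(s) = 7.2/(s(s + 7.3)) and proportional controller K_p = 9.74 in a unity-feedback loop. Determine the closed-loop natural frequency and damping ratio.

ω_n = 8.37 rad/s, ζ = 0.436

1 + K_p·G(s) = 0 gives s² + 7.3s + 70.13 = 0.
Matching s² + 2ζω_n s + ω_n²: ω_n = √70.13 = 8.374 rad/s and 2ζω_n = 7.3, so ζ = 7.3/(2·8.374) = 0.436.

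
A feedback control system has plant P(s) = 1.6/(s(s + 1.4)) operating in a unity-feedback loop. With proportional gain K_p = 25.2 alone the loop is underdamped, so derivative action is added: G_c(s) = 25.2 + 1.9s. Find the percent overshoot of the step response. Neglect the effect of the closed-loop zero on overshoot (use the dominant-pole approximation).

31%

Forward path: (25.2 + 1.9s)·1.6/(s(s+1.4)). The closed-loop characteristic equation is s² + (1.4 + 1.6·1.9)s + 1.6·25.2 = 0.
That is s² + 4.44s + 40.32 = 0, so ω_n = 6.35 rad/s and ζ = 4.44/(2·6.35) = 0.3496.
%OS = 100·exp(−πζ/√(1−ζ²)) = 31%.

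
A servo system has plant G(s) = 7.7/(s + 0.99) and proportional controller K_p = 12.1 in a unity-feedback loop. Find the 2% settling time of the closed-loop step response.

Closed-loop transfer function: T(s) = K_p·G(s)/(1 + K_p·G(s)) = 93.17/(s + 0.99 + 93.17) = 93.17/(s + 94.16).
Time constant τ = 1/94.16 = 0.01062 s, so the 2% settling time is about 4τ = 0.0425 s.

T_s ≈ 0.0425 s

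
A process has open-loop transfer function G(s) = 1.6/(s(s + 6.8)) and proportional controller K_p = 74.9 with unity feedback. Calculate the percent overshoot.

From 1 + K_pG(s) = 0: s² + 6.8s + 119.8 = 0 ⇒ ω_n = 10.95, ζ = 0.3106.
%OS = 100·exp(−πζ/√(1−ζ²)) = 100·exp(−π·0.3106/√0.9035) = 35.8%.

35.8%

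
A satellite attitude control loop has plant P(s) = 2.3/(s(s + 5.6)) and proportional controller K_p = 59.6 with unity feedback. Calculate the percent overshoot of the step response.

Closed-loop characteristic equation: s² + 5.6s + 137.1 = 0, so ω_n = 11.71 rad/s and ζ = 5.6/(2·11.71) = 0.2392.
%OS = 100·exp(−πζ/√(1−ζ²)) = 100·exp(−π·0.2392/√0.9428) = 46.1%.

46.1%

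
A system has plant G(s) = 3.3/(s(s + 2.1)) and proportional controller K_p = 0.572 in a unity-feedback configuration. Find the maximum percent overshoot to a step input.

Closed-loop characteristic equation: s² + 2.1s + 1.888 = 0, so ω_n = 1.374 rad/s and ζ = 2.1/(2·1.374) = 0.7642.
%OS = 100·exp(−πζ/√(1−ζ²)) = 100·exp(−π·0.7642/√0.4159) = 2.42%.

2.42%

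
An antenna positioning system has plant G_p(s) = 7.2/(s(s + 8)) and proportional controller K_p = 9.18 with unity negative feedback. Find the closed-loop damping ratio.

The closed-loop denominator is s(s+8) + 9.18·7.2 = s² + 8s + 66.1.
Matching s² + 2ζω_n s + ω_n²: ω_n = √66.1 = 8.13 rad/s and 2ζω_n = 8, so ζ = 8/(2·8.13) = 0.492.

ζ = 0.492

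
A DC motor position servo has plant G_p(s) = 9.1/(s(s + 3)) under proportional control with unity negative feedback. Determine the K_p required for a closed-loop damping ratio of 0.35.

K_p = 2.02

Closed-loop characteristic equation: s² + 3s + K_p·9.1 = 0.
So ω_n = √(9.1K_p) and 2ζω_n = 3, giving ζ = 3/(2√(9.1K_p)).
Setting ζ = 0.35: √(9.1K_p) = 3/(2·0.35) = 4.286, so K_p = 18.37/9.1 = 2.02.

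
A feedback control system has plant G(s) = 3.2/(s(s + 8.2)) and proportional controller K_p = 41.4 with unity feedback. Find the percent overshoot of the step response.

The closed-loop denominator s² + 8.2s + 132.5 gives ω_n = √132.5 = 11.51 and ζ = 8.2/(2ω_n) = 0.3562.
%OS = 100·exp(−πζ/√(1−ζ²)) = 100·exp(−π·0.3562/√0.8731) = 30.2%.

30.2%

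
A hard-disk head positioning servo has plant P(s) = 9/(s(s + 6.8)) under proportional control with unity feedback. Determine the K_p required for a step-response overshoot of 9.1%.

From %OS = 100·exp(−πζ/√(1−ζ²)) = 9.1%, ζ = −ln(0.091)/√(π²+ln²(0.091)) = 0.6066.
Characteristic equation s² + 6.8s + 9K_p = 0 gives ζ = 6.8/(2√(9K_p)).
Setting ζ = 0.6066: √(9K_p) = 6.8/(2·0.6066) = 5.605, so K_p = 31.42/9 = 3.49.

K_p = 3.49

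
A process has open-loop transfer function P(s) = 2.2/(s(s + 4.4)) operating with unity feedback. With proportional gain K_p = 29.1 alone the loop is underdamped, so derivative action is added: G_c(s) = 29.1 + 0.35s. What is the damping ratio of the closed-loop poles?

Forward path: (29.1 + 0.35s)·2.2/(s(s+4.4)). The closed-loop characteristic equation is s² + (4.4 + 2.2·0.35)s + 2.2·29.1 = 0.
That is s² + 5.17s + 64.02 = 0, so ω_n = 8.001 rad/s and ζ = 5.17/(2·8.001) = 0.3231.

ζ = 0.323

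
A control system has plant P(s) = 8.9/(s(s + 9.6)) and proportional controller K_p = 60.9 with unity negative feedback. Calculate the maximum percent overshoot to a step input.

From 1 + K_pP(s) = 0: s² + 9.6s + 542 = 0 ⇒ ω_n = 23.28, ζ = 0.2062.
%OS = 100·exp(−πζ/√(1−ζ²)) = 100·exp(−π·0.2062/√0.9575) = 51.6%.

51.6%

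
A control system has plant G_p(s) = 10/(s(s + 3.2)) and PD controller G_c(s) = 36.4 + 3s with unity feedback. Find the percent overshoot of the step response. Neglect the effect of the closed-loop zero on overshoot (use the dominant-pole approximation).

0.391%

Forward path: (36.4 + 3s)·10/(s(s+3.2)). The closed-loop characteristic equation is s² + (3.2 + 10·3)s + 10·36.4 = 0.
That is s² + 33.2s + 364 = 0, so ω_n = 19.08 rad/s and ζ = 33.2/(2·19.08) = 0.8701.
%OS = 100·exp(−πζ/√(1−ζ²)) = 0.391%.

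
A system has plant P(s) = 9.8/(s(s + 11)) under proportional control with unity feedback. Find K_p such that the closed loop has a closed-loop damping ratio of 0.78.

Closed-loop characteristic equation: s² + 11s + K_p·9.8 = 0.
So ω_n = √(9.8K_p) and 2ζω_n = 11, giving ζ = 11/(2√(9.8K_p)).
Setting ζ = 0.78: √(9.8K_p) = 11/(2·0.78) = 7.051, so K_p = 49.72/9.8 = 5.07.

K_p = 5.07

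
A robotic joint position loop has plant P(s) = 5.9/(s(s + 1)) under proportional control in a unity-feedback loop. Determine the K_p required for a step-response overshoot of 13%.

From %OS = 100·exp(−πζ/√(1−ζ²)) = 13%, ζ = −ln(0.13)/√(π²+ln²(0.13)) = 0.5446.
Characteristic equation s² + 1s + 5.9K_p = 0 gives ζ = 1/(2√(5.9K_p)).
Setting ζ = 0.5446: √(5.9K_p) = 1/(2·0.5446) = 0.918, so K_p = 0.8428/5.9 = 0.143.

K_p = 0.143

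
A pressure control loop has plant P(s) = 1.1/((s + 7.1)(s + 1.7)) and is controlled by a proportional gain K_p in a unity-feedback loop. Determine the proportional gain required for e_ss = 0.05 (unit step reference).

K_p = 208

Steady-state error for a unit step on this type-0 loop is 1/(1 + K_p·P(0)).
P(0) = 0.09114. Require 1/(1 + K_p·0.09114) = 0.05, so 1 + 0.09114·K_p = 20.
K_p = (20 − 1)/0.09114 = 208.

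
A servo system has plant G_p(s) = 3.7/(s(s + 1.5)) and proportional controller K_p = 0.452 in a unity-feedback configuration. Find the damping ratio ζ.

ζ = 0.58

1 + K_p·G_p(s) = 0 gives s² + 1.5s + 1.672 = 0.
So ω_n² = 1.672 ⇒ ω_n = 1.293 rad/s, and ζ = 1.5/(2ω_n) = 0.58.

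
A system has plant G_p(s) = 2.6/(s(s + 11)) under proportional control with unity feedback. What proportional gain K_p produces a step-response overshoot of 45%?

K_p = 192

From %OS = 100·exp(−πζ/√(1−ζ²)) = 45%, ζ = −ln(0.45)/√(π²+ln²(0.45)) = 0.2463.
Characteristic equation s² + 11s + 2.6K_p = 0 gives ζ = 11/(2√(2.6K_p)).
Setting ζ = 0.2463: √(2.6K_p) = 11/(2·0.2463) = 22.33, so K_p = 498.5/2.6 = 192.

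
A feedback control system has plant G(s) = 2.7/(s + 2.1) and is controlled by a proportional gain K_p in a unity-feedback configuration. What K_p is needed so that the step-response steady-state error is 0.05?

Steady-state error for a unit step on this type-0 loop is 1/(1 + K_p·G(0)).
G(0) = 1.286. Require 1/(1 + K_p·1.286) = 0.05, so 1 + 1.286·K_p = 20.
K_p = (20 − 1)/1.286 = 14.8.

K_p = 14.8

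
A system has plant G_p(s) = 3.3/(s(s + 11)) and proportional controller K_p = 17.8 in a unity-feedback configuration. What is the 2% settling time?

T_s ≈ 0.727 s

Closed-loop characteristic equation: s² + 11s + 58.74 = 0, so ω_n = 7.664 rad/s and ζ = 11/(2·7.664) = 0.7176.
2% settling time T_s ≈ 4/(ζω_n) = 4/5.5 = 0.727 s.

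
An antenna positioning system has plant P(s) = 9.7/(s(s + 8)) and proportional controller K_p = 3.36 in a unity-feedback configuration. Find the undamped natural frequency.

ω_n = 5.71 rad/s

1 + K_p·P(s) = 0 gives s² + 8s + 32.59 = 0.
Matching s² + 2ζω_n s + ω_n²: ω_n = √32.59 = 5.709 rad/s and 2ζω_n = 8, so ζ = 8/(2·5.709) = 0.701.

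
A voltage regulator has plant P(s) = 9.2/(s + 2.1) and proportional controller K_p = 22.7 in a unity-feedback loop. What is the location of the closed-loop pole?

Closed-loop transfer function: T(s) = K_p·P(s)/(1 + K_p·P(s)) = 208.8/(s + 2.1 + 208.8) = 208.8/(s + 210.9).
The closed-loop pole is at s = −210.9.

s = -210.9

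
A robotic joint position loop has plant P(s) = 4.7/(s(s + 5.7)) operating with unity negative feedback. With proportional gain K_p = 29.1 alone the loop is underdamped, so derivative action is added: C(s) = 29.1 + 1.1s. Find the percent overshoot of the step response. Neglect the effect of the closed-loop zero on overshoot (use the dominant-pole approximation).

Forward path: (29.1 + 1.1s)·4.7/(s(s+5.7)). The closed-loop characteristic equation is s² + (5.7 + 4.7·1.1)s + 4.7·29.1 = 0.
That is s² + 10.87s + 136.8 = 0, so ω_n = 11.69 rad/s and ζ = 10.87/(2·11.69) = 0.4647.
%OS = 100·exp(−πζ/√(1−ζ²)) = 19.2%.

19.2%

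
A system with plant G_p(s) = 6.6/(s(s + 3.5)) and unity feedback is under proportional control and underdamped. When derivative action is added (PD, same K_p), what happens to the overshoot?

decrease

With PD the characteristic equation becomes s² + (a + K·K_d)s + K·K_p = 0; the damping term grows, ζ rises, overshoot falls.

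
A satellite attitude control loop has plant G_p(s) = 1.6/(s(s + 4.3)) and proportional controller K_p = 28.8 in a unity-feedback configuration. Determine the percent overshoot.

The closed-loop denominator s² + 4.3s + 46.08 gives ω_n = √46.08 = 6.788 and ζ = 4.3/(2ω_n) = 0.3167.
%OS = 100·exp(−πζ/√(1−ζ²)) = 100·exp(−π·0.3167/√0.8997) = 35%.

35%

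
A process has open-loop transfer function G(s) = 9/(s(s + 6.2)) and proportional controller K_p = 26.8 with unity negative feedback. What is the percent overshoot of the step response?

Closed-loop characteristic equation: s² + 6.2s + 241.2 = 0, so ω_n = 15.53 rad/s and ζ = 6.2/(2·15.53) = 0.1996.
%OS = 100·exp(−πζ/√(1−ζ²)) = 100·exp(−π·0.1996/√0.9602) = 52.7%.

52.7%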